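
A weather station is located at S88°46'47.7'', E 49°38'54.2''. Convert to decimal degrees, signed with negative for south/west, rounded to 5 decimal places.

-88.77992, 49.64839

φ: 88° + 46/60 + 47.7/3600 = 88 + 0.766667 + 0.013250 = 88.779917
S ⇒ negate
λ: 49 + 38/60 + 54.2/3600 = 49.648389
E ⇒ keep positive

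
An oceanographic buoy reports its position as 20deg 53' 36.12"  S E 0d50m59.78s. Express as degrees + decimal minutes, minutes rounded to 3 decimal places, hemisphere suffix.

20° 53.602′ S, 0° 50.996′ E

Latitude: seconds/60 = 0.60200; minutes = 53 + 0.60200 = 53.60200
Longitude: seconds/60 = 0.99633; minutes = 50 + 0.99633 = 50.99633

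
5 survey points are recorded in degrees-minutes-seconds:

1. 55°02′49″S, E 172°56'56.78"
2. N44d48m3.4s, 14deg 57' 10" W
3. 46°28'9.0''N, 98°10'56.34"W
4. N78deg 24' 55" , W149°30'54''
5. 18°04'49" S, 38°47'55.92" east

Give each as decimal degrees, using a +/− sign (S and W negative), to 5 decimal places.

Point 1:
  Latitude: 55 + 2/60 + 49/3600 = 55.046944
  S → negative
  Lon: 172° + 56/60 + 56.78/3600 = 172 + 0.933333 + 0.015772 = 172.949106
  E → positive
Point 2:
  Latitude: 44° + 48/60 + 3.4/3600 = 44 + 0.800000 + 0.000944 = 44.800944
  N → positive
  Lon: 57′ + 10″ = 57.16667′; 14 + 57.16667/60 = 14.952778
  hemisphere W, so the sign is −
Point 3:
  φ: 46 + 28/60 + 9/3600 = 46.469167
  N ⇒ keep positive
  Longitude: 10′ + 56.34″ = 10.93900′; 98 + 10.93900/60 = 98.182317
  W ⇒ negate
Point 4:
  φ: 78° + 24/60 + 55/3600 = 78 + 0.400000 + 0.015278 = 78.415278
  N → positive
  λ: 149 + 30/60 + 54/3600 = 149.515000
  hemisphere W, so the sign is −
Point 5:
  Latitude: 4′ + 49″ = 4.81667′; 18 + 4.81667/60 = 18.080278
  S → negative
  Longitude: 47′ + 55.92″ = 47.93200′; 38 + 47.93200/60 = 38.798867
  E → positive

1. -55.04694, 172.94911
2. 44.80094, -14.95278
3. 46.46917, -98.18232
4. 78.41528, -149.51500
5. -18.08028, 38.79887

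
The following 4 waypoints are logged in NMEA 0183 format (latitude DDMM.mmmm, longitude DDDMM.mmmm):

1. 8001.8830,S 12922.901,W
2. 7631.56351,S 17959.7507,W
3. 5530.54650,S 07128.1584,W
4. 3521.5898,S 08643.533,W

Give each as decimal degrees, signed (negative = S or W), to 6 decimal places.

Point 1:
  φ: split at 2 digits → 80° and 1.883′; 80 + 1.883/60 = 80.0313833
  hemisphere S, so the sign is −
  Longitude: split at 3 digits → 129° and 22.901′; 129 + 22.901/60 = 129.3816833
  W ⇒ negate
Point 2:
  Latitude: degrees = first 2 digits = 76, minutes = 31.56351; 76 + 31.56351/60 = 76.5260585
  S → negative
  Longitude: degrees = first 3 digits = 179, minutes = 59.7507; 179 + 59.7507/60 = 179.9958450
  W ⇒ negate
Point 3:
  Latitude: split at 2 digits → 55° and 30.5465′; 55 + 30.5465/60 = 55.5091083
  S ⇒ negate
  Lon: degrees = first 3 digits = 71, minutes = 28.1584; 71 + 28.1584/60 = 71.4693067
  W → negative
Point 4:
  Lat: split at 2 digits → 35° and 21.5898′; 35 + 21.5898/60 = 35.3598300
  S ⇒ negate
  λ: degrees = first 3 digits = 86, minutes = 43.533; 86 + 43.533/60 = 86.7255500
  hemisphere W, so the sign is −

1. -80.031383, -129.381683
2. -76.526059, -179.995845
3. -55.509108, -71.469307
4. -35.359830, -86.725550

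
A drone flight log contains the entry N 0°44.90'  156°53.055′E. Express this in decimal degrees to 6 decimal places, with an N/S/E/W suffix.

Lat: 44.9′ = 0.748333°; total 0.7483333
Lon: 53.055′ = 0.884250°; total 156.8842500

0.748333° N, 156.884250° E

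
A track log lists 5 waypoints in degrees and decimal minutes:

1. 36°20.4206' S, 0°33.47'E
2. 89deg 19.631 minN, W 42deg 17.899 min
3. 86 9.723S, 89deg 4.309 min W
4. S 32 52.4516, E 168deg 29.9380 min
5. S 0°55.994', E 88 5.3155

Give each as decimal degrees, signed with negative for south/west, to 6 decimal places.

1. -36.340343, 0.557833
2. 89.327183, -42.298317
3. -86.162050, -89.071817
4. -32.874193, 168.498967
5. -0.933233, 88.088592

Point 1:
  φ: 36 + 20.4206/60 = 36.3403433
  S ⇒ negate
  Lon: 0 + 33.47/60 = 0.5578333
  E → positive
Point 2:
  Latitude: 89 + 19.631/60 = 89.3271833
  N ⇒ keep positive
  Lon: 17.899′ = 0.298317°; total 42.2983167
  W ⇒ negate
Point 3:
  Latitude: 9.723′ = 0.162050°; total 86.1620500
  S ⇒ negate
  Lon: 89 + 4.309/60 = 89.0718167
  W ⇒ negate
Point 4:
  Latitude: 52.4516′ = 0.874193°; total 32.8741933
  S ⇒ negate
  Lon: 168 + 29.938/60 = 168.4989667
  E → positive
Point 5:
  Lat: 55.994′ = 0.933233°; total 0.9332333
  S ⇒ negate
  Lon: 5.3155′ = 0.088592°; total 88.0885917
  E ⇒ keep positive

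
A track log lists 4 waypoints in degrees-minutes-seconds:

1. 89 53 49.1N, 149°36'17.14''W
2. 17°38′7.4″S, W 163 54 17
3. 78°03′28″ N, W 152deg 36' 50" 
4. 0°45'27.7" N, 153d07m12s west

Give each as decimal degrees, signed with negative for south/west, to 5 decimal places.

1. 89.89697, -149.60476
2. -17.63539, -163.90472
3. 78.05778, -152.61389
4. 0.75769, -153.12000

Point 1:
  φ: 89 + 53/60 + 49.1/3600 = 89.896972
  N ⇒ keep positive
  Longitude: 149° + 36/60 + 17.14/3600 = 149 + 0.600000 + 0.004761 = 149.604761
  hemisphere W, so the sign is −
Point 2:
  φ: 17° + 38/60 + 7.4/3600 = 17 + 0.633333 + 0.002056 = 17.635389
  S ⇒ negate
  Longitude: 163° + 54/60 + 17/3600 = 163 + 0.900000 + 0.004722 = 163.904722
  hemisphere W, so the sign is −
Point 3:
  φ: 78° + 3/60 + 28/3600 = 78 + 0.050000 + 0.007778 = 78.057778
  N → positive
  Longitude: 152 + 36/60 + 50/3600 = 152.613889
  hemisphere W, so the sign is −
Point 4:
  Latitude: 0° + 45/60 + 27.7/3600 = 0 + 0.750000 + 0.007694 = 0.757694
  N → positive
  Longitude: 153° + 7/60 + 12/3600 = 153 + 0.116667 + 0.003333 = 153.120000
  W ⇒ negate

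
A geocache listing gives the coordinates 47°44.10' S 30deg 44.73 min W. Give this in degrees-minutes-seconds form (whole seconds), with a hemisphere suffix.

47°44′6″ S, 30°44′44″ W

Lat: fractional minutes 0.10000 × 60 = 6.00″
Lon: 44.73000′ → 44′ and 0.73000 × 60 = 43.80″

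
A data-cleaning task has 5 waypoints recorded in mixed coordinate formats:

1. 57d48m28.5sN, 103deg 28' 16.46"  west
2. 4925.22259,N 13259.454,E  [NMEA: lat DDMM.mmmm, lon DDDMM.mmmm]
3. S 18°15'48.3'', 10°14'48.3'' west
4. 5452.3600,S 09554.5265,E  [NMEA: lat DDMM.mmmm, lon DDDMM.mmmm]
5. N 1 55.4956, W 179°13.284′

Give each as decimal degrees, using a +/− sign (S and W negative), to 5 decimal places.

Point 1:
  Lat: 57 + 48/60 + 28.5/3600 = 57.807917
  N ⇒ keep positive
  Longitude: 28′ + 16.46″ = 28.27433′; 103 + 28.27433/60 = 103.471239
  hemisphere W, so the sign is −
Point 2:
  Latitude: degrees = first 2 digits = 49, minutes = 25.22259; 49 + 25.22259/60 = 49.420377
  N ⇒ keep positive
  Lon: degrees = first 3 digits = 132, minutes = 59.454; 132 + 59.454/60 = 132.990900
  E ⇒ keep positive
Point 3:
  Latitude: 15′ + 48.3″ = 15.80500′; 18 + 15.80500/60 = 18.263417
  S → negative
  Longitude: 10° + 14/60 + 48.3/3600 = 10 + 0.233333 + 0.013417 = 10.246750
  W → negative
Point 4:
  Latitude: split at 2 digits → 54° and 52.36′; 54 + 52.36/60 = 54.872667
  S ⇒ negate
  Lon: degrees = first 3 digits = 95, minutes = 54.5265; 95 + 54.5265/60 = 95.908775
  E ⇒ keep positive
Point 5:
  Latitude: 55.4956′ = 0.924927°; total 1.924927
  N ⇒ keep positive
  Longitude: 13.284′ = 0.221400°; total 179.221400
  W ⇒ negate

1. 57.80792, -103.47124
2. 49.42038, 132.99090
3. -18.26342, -10.24675
4. -54.87267, 95.90878
5. 1.92493, -179.22140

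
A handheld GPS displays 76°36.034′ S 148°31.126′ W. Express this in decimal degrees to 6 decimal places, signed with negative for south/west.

φ: 76 + 36.034/60 = 76.6005667
hemisphere S, so the sign is −
Longitude: 148 + 31.126/60 = 148.5187667
W ⇒ negate

-76.600567, -148.518767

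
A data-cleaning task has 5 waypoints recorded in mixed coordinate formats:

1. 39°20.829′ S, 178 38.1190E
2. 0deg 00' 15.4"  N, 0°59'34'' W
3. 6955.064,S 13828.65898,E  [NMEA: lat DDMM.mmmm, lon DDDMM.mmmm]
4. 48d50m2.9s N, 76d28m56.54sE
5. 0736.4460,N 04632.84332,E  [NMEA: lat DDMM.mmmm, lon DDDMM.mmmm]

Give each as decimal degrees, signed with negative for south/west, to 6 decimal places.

1. -39.347150, 178.635317
2. 0.004278, -0.992778
3. -69.917733, 138.477650
4. 48.834139, 76.482372
5. 7.607433, 46.547389

Point 1:
  Lat: 39 + 20.829/60 = 39.3471500
  S → negative
  Longitude: 178 + 38.119/60 = 178.6353167
  E ⇒ keep positive
Point 2:
  Latitude: 0° + 0/60 + 15.4/3600 = 0 + 0.000000 + 0.004278 = 0.0042778
  N → positive
  Longitude: 0° + 59/60 + 34/3600 = 0 + 0.983333 + 0.009444 = 0.9927778
  W → negative
Point 3:
  Latitude: split at 2 digits → 69° and 55.064′; 69 + 55.064/60 = 69.9177333
  S → negative
  Longitude: degrees = first 3 digits = 138, minutes = 28.65898; 138 + 28.65898/60 = 138.4776497
  E ⇒ keep positive
Point 4:
  φ: 50′ + 2.9″ = 50.04833′; 48 + 50.04833/60 = 48.8341389
  N → positive
  Longitude: 76 + 28/60 + 56.54/3600 = 76.4823722
  E ⇒ keep positive
Point 5:
  Latitude: split at 2 digits → 07° and 36.446′; 7 + 36.446/60 = 7.6074333
  N → positive
  Longitude: split at 3 digits → 046° and 32.84332′; 46 + 32.84332/60 = 46.5473887
  E ⇒ keep positive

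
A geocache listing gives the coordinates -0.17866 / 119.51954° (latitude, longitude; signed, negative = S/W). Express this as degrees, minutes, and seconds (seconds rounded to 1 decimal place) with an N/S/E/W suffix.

0°10′43.2″ S, 119°31′10.3″ E

Latitude is negative → S; |value| = 0.178660
Latitude: 0.178660° → 10.71960′; 0.71960 × 60 = 43.176″
λ: 0.519540 × 60 = 31.17240′ → 31′, remainder × 60 = 10.344″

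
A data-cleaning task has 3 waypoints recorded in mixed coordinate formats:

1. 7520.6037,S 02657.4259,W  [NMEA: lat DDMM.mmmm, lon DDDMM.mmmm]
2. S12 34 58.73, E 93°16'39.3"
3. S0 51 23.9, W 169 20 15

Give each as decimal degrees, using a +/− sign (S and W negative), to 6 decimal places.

1. -75.343395, -26.957098
2. -12.582981, 93.277583
3. -0.856639, -169.337500

Point 1:
  φ: degrees = first 2 digits = 75, minutes = 20.6037; 75 + 20.6037/60 = 75.3433950
  S ⇒ negate
  Longitude: degrees = first 3 digits = 26, minutes = 57.4259; 26 + 57.4259/60 = 26.9570983
  W → negative
Point 2:
  Lat: 12° + 34/60 + 58.73/3600 = 12 + 0.566667 + 0.016314 = 12.5829806
  S ⇒ negate
  Lon: 93 + 16/60 + 39.3/3600 = 93.2775833
  E → positive
Point 3:
  Latitude: 0° + 51/60 + 23.9/3600 = 0 + 0.850000 + 0.006639 = 0.8566389
  hemisphere S, so the sign is −
  Lon: 20′ + 15″ = 20.25000′; 169 + 20.25000/60 = 169.3375000
  hemisphere W, so the sign is −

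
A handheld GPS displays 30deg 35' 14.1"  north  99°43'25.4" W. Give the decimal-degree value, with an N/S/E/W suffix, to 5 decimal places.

Lat: 30° + 35/60 + 14.1/3600 = 30 + 0.583333 + 0.003917 = 30.587250
Longitude: 99° + 43/60 + 25.4/3600 = 99 + 0.716667 + 0.007056 = 99.723722

30.58725° N, 99.72372° W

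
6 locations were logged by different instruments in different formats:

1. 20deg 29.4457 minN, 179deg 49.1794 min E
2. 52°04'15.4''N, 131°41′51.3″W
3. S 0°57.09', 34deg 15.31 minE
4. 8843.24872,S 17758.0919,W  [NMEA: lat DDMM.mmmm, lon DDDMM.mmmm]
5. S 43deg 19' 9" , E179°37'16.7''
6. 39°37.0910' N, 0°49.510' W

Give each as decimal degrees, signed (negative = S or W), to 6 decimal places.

Point 1:
  Lat: 20 + 29.4457/60 = 20.4907617
  N ⇒ keep positive
  Lon: 49.1794′ = 0.819657°; total 179.8196567
  E → positive
Point 2:
  φ: 52 + 4/60 + 15.4/3600 = 52.0709444
  N → positive
  Lon: 131° + 41/60 + 51.3/3600 = 131 + 0.683333 + 0.014250 = 131.6975833
  W → negative
Point 3:
  Latitude: 57.09′ = 0.951500°; total 0.9515000
  S → negative
  Lon: 34 + 15.31/60 = 34.2551667
  E → positive
Point 4:
  Latitude: degrees = first 2 digits = 88, minutes = 43.24872; 88 + 43.24872/60 = 88.7208120
  S ⇒ negate
  Longitude: degrees = first 3 digits = 177, minutes = 58.0919; 177 + 58.0919/60 = 177.9681983
  hemisphere W, so the sign is −
Point 5:
  φ: 19′ + 9″ = 19.15000′; 43 + 19.15000/60 = 43.3191667
  S ⇒ negate
  Longitude: 37′ + 16.7″ = 37.27833′; 179 + 37.27833/60 = 179.6213056
  E → positive
Point 6:
  Lat: 39 + 37.091/60 = 39.6181833
  N ⇒ keep positive
  λ: 0 + 49.51/60 = 0.8251667
  hemisphere W, so the sign is −

1. 20.490762, 179.819657
2. 52.070944, -131.697583
3. -0.951500, 34.255167
4. -88.720812, -177.968198
5. -43.319167, 179.621306
6. 39.618183, -0.825167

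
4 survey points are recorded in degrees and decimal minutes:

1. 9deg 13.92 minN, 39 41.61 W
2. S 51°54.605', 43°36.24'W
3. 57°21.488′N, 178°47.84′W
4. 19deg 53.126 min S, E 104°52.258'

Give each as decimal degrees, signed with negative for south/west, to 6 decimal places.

1. 9.232000, -39.693500
2. -51.910083, -43.604000
3. 57.358133, -178.797333
4. -19.885433, 104.870967

Point 1:
  Latitude: 13.92′ = 0.232000°; total 9.2320000
  N ⇒ keep positive
  λ: 39 + 41.61/60 = 39.6935000
  W ⇒ negate
Point 2:
  φ: 51 + 54.605/60 = 51.9100833
  hemisphere S, so the sign is −
  λ: 36.24′ = 0.604000°; total 43.6040000
  hemisphere W, so the sign is −
Point 3:
  Latitude: 21.488′ = 0.358133°; total 57.3581333
  N → positive
  λ: 47.84′ = 0.797333°; total 178.7973333
  W → negative
Point 4:
  φ: 53.126′ = 0.885433°; total 19.8854333
  hemisphere S, so the sign is −
  Lon: 104 + 52.258/60 = 104.8709667
  E → positive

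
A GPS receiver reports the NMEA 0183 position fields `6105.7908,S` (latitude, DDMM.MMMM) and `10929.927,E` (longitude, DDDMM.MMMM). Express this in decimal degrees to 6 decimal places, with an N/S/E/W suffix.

Lat: degrees = first 2 digits = 61, minutes = 5.7908; 61 + 5.7908/60 = 61.0965133
Lon: degrees = first 3 digits = 109, minutes = 29.927; 109 + 29.927/60 = 109.4987833

61.096513° S, 109.498783° E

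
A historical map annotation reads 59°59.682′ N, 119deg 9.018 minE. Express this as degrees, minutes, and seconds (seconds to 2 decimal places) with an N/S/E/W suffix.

φ: fractional minutes 0.68200 × 60 = 40.9200″
Longitude: fractional minutes 0.01800 × 60 = 1.0800″

59°59′40.92″ N, 119°09′1.08″ E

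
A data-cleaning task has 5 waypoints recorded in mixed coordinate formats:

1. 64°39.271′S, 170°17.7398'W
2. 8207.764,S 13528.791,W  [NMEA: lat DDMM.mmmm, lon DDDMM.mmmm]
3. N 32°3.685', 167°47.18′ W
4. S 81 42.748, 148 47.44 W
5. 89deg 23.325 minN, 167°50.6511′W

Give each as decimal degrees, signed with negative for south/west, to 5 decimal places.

Point 1:
  Latitude: 64 + 39.271/60 = 64.654517
  S ⇒ negate
  Lon: 17.7398′ = 0.295663°; total 170.295663
  W ⇒ negate
Point 2:
  Latitude: split at 2 digits → 82° and 7.764′; 82 + 7.764/60 = 82.129400
  hemisphere S, so the sign is −
  Lon: degrees = first 3 digits = 135, minutes = 28.791; 135 + 28.791/60 = 135.479850
  hemisphere W, so the sign is −
Point 3:
  Latitude: 32 + 3.685/60 = 32.061417
  N → positive
  Longitude: 47.18′ = 0.786333°; total 167.786333
  W ⇒ negate
Point 4:
  Lat: 81 + 42.748/60 = 81.712467
  S → negative
  λ: 47.44′ = 0.790667°; total 148.790667
  W → negative
Point 5:
  φ: 23.325′ = 0.388750°; total 89.388750
  N ⇒ keep positive
  Lon: 50.6511′ = 0.844185°; total 167.844185
  hemisphere W, so the sign is −

1. -64.65452, -170.29566
2. -82.12940, -135.47985
3. 32.06142, -167.78633
4. -81.71247, -148.79067
5. 89.38875, -167.84419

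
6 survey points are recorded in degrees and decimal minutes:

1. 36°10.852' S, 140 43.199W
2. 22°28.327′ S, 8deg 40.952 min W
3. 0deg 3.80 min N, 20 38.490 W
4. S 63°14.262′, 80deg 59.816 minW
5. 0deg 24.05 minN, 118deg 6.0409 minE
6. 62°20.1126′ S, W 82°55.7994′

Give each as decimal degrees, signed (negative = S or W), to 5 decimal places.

Point 1:
  Latitude: 36 + 10.852/60 = 36.180867
  S → negative
  Longitude: 43.199′ = 0.719983°; total 140.719983
  hemisphere W, so the sign is −
Point 2:
  Lat: 22 + 28.327/60 = 22.472117
  S → negative
  λ: 8 + 40.952/60 = 8.682533
  hemisphere W, so the sign is −
Point 3:
  φ: 3.8′ = 0.063333°; total 0.063333
  N ⇒ keep positive
  Longitude: 38.49′ = 0.641500°; total 20.641500
  hemisphere W, so the sign is −
Point 4:
  φ: 14.262′ = 0.237700°; total 63.237700
  S ⇒ negate
  Longitude: 59.816′ = 0.996933°; total 80.996933
  W → negative
Point 5:
  φ: 0 + 24.05/60 = 0.400833
  N → positive
  λ: 6.0409′ = 0.100682°; total 118.100682
  E → positive
Point 6:
  Latitude: 62 + 20.1126/60 = 62.335210
  S → negative
  Lon: 55.7994′ = 0.929990°; total 82.929990
  hemisphere W, so the sign is −

1. -36.18087, -140.71998
2. -22.47212, -8.68253
3. 0.06333, -20.64150
4. -63.23770, -80.99693
5. 0.40083, 118.10068
6. -62.33521, -82.92999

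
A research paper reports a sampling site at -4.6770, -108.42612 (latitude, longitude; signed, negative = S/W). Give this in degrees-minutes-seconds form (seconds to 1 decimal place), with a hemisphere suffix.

Latitude is negative → S; |value| = 4.677000
φ: whole degrees 4; 40.62000′ → 40′ and 37.200″
Longitude is negative → W; |value| = 108.426120
Longitude: 0.426120 × 60 = 25.56720′ → 25′, remainder × 60 = 34.032″

4°40′37.2″ S, 108°25′34.0″ W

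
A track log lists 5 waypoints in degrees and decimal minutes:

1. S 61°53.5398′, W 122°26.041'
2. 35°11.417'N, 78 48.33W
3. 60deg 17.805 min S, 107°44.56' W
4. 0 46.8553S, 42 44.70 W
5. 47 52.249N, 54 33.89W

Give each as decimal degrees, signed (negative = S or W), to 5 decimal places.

1. -61.89233, -122.43402
2. 35.19028, -78.80550
3. -60.29675, -107.74267
4. -0.78092, -42.74500
5. 47.87082, -54.56483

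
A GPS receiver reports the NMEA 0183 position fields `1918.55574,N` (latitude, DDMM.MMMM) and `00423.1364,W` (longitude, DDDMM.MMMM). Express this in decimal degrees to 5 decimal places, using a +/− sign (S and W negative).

Lat: degrees = first 2 digits = 19, minutes = 18.55574; 19 + 18.55574/60 = 19.309262
N → positive
Longitude: degrees = first 3 digits = 4, minutes = 23.1364; 4 + 23.1364/60 = 4.385607
W ⇒ negate

19.30926, -4.38561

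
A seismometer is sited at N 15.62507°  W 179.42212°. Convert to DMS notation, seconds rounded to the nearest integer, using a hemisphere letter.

15°37′30″ N, 179°25′20″ W

φ: 0.625070° → 37.50420′; 0.50420 × 60 = 30.25″
Longitude: 0.422120° → 25.32720′; 0.32720 × 60 = 19.63″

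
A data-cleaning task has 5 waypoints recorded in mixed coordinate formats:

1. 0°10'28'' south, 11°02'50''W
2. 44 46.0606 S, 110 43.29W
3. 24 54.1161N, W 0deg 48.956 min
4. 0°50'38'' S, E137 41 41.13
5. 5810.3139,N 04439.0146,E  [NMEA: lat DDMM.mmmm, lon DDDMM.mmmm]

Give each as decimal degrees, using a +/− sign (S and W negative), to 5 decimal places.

1. -0.17444, -11.04722
2. -44.76768, -110.72150
3. 24.90194, -0.81593
4. -0.84389, 137.69476
5. 58.17190, 44.65024

Point 1:
  Latitude: 0 + 10/60 + 28/3600 = 0.174444
  S ⇒ negate
  Lon: 11° + 2/60 + 50/3600 = 11 + 0.033333 + 0.013889 = 11.047222
  W ⇒ negate
Point 2:
  Latitude: 44 + 46.0606/60 = 44.767677
  S ⇒ negate
  Lon: 43.29′ = 0.721500°; total 110.721500
  W ⇒ negate
Point 3:
  φ: 54.1161′ = 0.901935°; total 24.901935
  N ⇒ keep positive
  Longitude: 0 + 48.956/60 = 0.815933
  W → negative
Point 4:
  Latitude: 0° + 50/60 + 38/3600 = 0 + 0.833333 + 0.010556 = 0.843889
  S → negative
  Lon: 137 + 41/60 + 41.13/3600 = 137.694758
  E ⇒ keep positive
Point 5:
  φ: degrees = first 2 digits = 58, minutes = 10.3139; 58 + 10.3139/60 = 58.171898
  N ⇒ keep positive
  Lon: degrees = first 3 digits = 44, minutes = 39.0146; 44 + 39.0146/60 = 44.650243
  E → positive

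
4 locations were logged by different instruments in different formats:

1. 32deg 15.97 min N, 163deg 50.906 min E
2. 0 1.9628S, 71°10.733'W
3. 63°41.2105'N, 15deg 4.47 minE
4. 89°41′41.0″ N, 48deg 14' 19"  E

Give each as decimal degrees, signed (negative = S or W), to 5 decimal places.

Point 1:
  φ: 15.97′ = 0.266167°; total 32.266167
  N ⇒ keep positive
  λ: 50.906′ = 0.848433°; total 163.848433
  E → positive
Point 2:
  Lat: 0 + 1.9628/60 = 0.032713
  S ⇒ negate
  Longitude: 10.733′ = 0.178883°; total 71.178883
  hemisphere W, so the sign is −
Point 3:
  Latitude: 63 + 41.2105/60 = 63.686842
  N ⇒ keep positive
  Longitude: 4.47′ = 0.074500°; total 15.074500
  E ⇒ keep positive
Point 4:
  Latitude: 89° + 41/60 + 41/3600 = 89 + 0.683333 + 0.011389 = 89.694722
  N → positive
  Lon: 14′ + 19″ = 14.31667′; 48 + 14.31667/60 = 48.238611
  E → positive

1. 32.26617, 163.84843
2. -0.03271, -71.17888
3. 63.68684, 15.07450
4. 89.69472, 48.23861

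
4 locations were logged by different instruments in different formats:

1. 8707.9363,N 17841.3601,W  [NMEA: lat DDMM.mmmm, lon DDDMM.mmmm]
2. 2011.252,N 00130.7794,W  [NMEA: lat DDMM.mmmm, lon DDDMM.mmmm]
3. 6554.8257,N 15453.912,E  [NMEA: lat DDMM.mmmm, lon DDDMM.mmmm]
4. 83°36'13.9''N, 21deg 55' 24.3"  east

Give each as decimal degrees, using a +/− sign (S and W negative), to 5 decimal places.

Point 1:
  Latitude: split at 2 digits → 87° and 7.9363′; 87 + 7.9363/60 = 87.132272
  N ⇒ keep positive
  Lon: degrees = first 3 digits = 178, minutes = 41.3601; 178 + 41.3601/60 = 178.689335
  hemisphere W, so the sign is −
Point 2:
  Lat: split at 2 digits → 20° and 11.252′; 20 + 11.252/60 = 20.187533
  N ⇒ keep positive
  Lon: degrees = first 3 digits = 1, minutes = 30.7794; 1 + 30.7794/60 = 1.512990
  W ⇒ negate
Point 3:
  Lat: split at 2 digits → 65° and 54.8257′; 65 + 54.8257/60 = 65.913762
  N → positive
  Lon: split at 3 digits → 154° and 53.912′; 154 + 53.912/60 = 154.898533
  E → positive
Point 4:
  φ: 83° + 36/60 + 13.9/3600 = 83 + 0.600000 + 0.003861 = 83.603861
  N → positive
  Lon: 55′ + 24.3″ = 55.40500′; 21 + 55.40500/60 = 21.923417
  E → positive

1. 87.13227, -178.68934
2. 20.18753, -1.51299
3. 65.91376, 154.89853
4. 83.60386, 21.92342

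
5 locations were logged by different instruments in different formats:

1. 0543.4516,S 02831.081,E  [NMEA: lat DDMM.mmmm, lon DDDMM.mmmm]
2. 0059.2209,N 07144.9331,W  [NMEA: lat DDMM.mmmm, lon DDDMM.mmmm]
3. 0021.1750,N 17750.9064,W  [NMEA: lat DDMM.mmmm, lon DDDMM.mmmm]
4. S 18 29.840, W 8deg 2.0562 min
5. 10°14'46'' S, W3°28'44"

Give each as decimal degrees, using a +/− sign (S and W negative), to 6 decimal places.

1. -5.724193, 28.518017
2. 0.987015, -71.748885
3. 0.352917, -177.848440
4. -18.497333, -8.034270
5. -10.246111, -3.478889

Point 1:
  Lat: split at 2 digits → 05° and 43.4516′; 5 + 43.4516/60 = 5.7241933
  S → negative
  Longitude: split at 3 digits → 028° and 31.081′; 28 + 31.081/60 = 28.5180167
  E ⇒ keep positive
Point 2:
  Latitude: split at 2 digits → 00° and 59.2209′; 0 + 59.2209/60 = 0.9870150
  N → positive
  Lon: degrees = first 3 digits = 71, minutes = 44.9331; 71 + 44.9331/60 = 71.7488850
  W → negative
Point 3:
  Latitude: degrees = first 2 digits = 0, minutes = 21.175; 0 + 21.175/60 = 0.3529167
  N → positive
  λ: split at 3 digits → 177° and 50.9064′; 177 + 50.9064/60 = 177.8484400
  W ⇒ negate
Point 4:
  φ: 18 + 29.84/60 = 18.4973333
  S → negative
  Lon: 8 + 2.0562/60 = 8.0342700
  W → negative
Point 5:
  Latitude: 10° + 14/60 + 46/3600 = 10 + 0.233333 + 0.012778 = 10.2461111
  S → negative
  λ: 28′ + 44″ = 28.73333′; 3 + 28.73333/60 = 3.4788889
  hemisphere W, so the sign is −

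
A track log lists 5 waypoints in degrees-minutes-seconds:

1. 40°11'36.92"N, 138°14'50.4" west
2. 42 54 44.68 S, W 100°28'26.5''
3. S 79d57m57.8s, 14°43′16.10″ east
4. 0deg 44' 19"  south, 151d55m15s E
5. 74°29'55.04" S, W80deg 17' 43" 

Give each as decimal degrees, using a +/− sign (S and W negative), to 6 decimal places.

Point 1:
  Latitude: 40 + 11/60 + 36.92/3600 = 40.1935889
  N → positive
  Lon: 138° + 14/60 + 50.4/3600 = 138 + 0.233333 + 0.014000 = 138.2473333
  W ⇒ negate
Point 2:
  Latitude: 54′ + 44.68″ = 54.74467′; 42 + 54.74467/60 = 42.9124111
  S ⇒ negate
  Lon: 100 + 28/60 + 26.5/3600 = 100.4740278
  hemisphere W, so the sign is −
Point 3:
  Latitude: 79 + 57/60 + 57.8/3600 = 79.9660556
  hemisphere S, so the sign is −
  Longitude: 14° + 43/60 + 16.1/3600 = 14 + 0.716667 + 0.004472 = 14.7211389
  E ⇒ keep positive
Point 4:
  Latitude: 0 + 44/60 + 19/3600 = 0.7386111
  S → negative
  Longitude: 151° + 55/60 + 15/3600 = 151 + 0.916667 + 0.004167 = 151.9208333
  E ⇒ keep positive
Point 5:
  φ: 74 + 29/60 + 55.04/3600 = 74.4986222
  S ⇒ negate
  Lon: 80° + 17/60 + 43/3600 = 80 + 0.283333 + 0.011944 = 80.2952778
  W ⇒ negate

1. 40.193589, -138.247333
2. -42.912411, -100.474028
3. -79.966056, 14.721139
4. -0.738611, 151.920833
5. -74.498622, -80.295278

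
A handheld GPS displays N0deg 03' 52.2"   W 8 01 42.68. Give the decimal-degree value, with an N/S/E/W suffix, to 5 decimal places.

Latitude: 3′ + 52.2″ = 3.87000′; 0 + 3.87000/60 = 0.064500
Longitude: 8° + 1/60 + 42.68/3600 = 8 + 0.016667 + 0.011856 = 8.028522

0.06450° N, 8.02852° W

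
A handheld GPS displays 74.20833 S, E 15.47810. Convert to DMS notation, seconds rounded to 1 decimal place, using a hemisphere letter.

Latitude: 0.208330° → 12.49980′; 0.49980 × 60 = 29.988″
Longitude: 0.478100 × 60 = 28.68600′ → 28′, remainder × 60 = 41.160″

74°12′30.0″ S, 15°28′41.2″ E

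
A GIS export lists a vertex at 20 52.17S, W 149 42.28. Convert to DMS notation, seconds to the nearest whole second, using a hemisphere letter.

20°52′10″ S, 149°42′17″ W

Lat: fractional minutes 0.17000 × 60 = 10.20″
λ: fractional minutes 0.28000 × 60 = 16.80″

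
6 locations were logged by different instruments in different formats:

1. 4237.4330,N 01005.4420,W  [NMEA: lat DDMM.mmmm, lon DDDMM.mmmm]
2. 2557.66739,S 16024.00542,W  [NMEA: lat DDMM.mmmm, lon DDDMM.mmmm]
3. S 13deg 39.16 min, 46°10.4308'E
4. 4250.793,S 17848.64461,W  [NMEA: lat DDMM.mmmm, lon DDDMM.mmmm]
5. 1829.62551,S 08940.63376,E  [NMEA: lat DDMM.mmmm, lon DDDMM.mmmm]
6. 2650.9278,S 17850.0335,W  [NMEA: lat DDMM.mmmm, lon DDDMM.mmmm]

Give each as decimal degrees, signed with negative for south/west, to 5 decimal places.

1. 42.62388, -10.09070
2. -25.96112, -160.40009
3. -13.65267, 46.17385
4. -42.84655, -178.81074
5. -18.49376, 89.67723
6. -26.84880, -178.83389

Point 1:
  φ: split at 2 digits → 42° and 37.433′; 42 + 37.433/60 = 42.623883
  N → positive
  Lon: split at 3 digits → 010° and 5.442′; 10 + 5.442/60 = 10.090700
  W → negative
Point 2:
  Lat: split at 2 digits → 25° and 57.66739′; 25 + 57.66739/60 = 25.961123
  S ⇒ negate
  Lon: split at 3 digits → 160° and 24.00542′; 160 + 24.00542/60 = 160.400090
  W ⇒ negate
Point 3:
  Lat: 13 + 39.16/60 = 13.652667
  S → negative
  Longitude: 46 + 10.4308/60 = 46.173847
  E ⇒ keep positive
Point 4:
  Latitude: split at 2 digits → 42° and 50.793′; 42 + 50.793/60 = 42.846550
  hemisphere S, so the sign is −
  Longitude: split at 3 digits → 178° and 48.64461′; 178 + 48.64461/60 = 178.810744
  W ⇒ negate
Point 5:
  φ: degrees = first 2 digits = 18, minutes = 29.62551; 18 + 29.62551/60 = 18.493759
  S → negative
  Longitude: degrees = first 3 digits = 89, minutes = 40.63376; 89 + 40.63376/60 = 89.677229
  E ⇒ keep positive
Point 6:
  φ: split at 2 digits → 26° and 50.9278′; 26 + 50.9278/60 = 26.848797
  hemisphere S, so the sign is −
  Longitude: split at 3 digits → 178° and 50.0335′; 178 + 50.0335/60 = 178.833892
  hemisphere W, so the sign is −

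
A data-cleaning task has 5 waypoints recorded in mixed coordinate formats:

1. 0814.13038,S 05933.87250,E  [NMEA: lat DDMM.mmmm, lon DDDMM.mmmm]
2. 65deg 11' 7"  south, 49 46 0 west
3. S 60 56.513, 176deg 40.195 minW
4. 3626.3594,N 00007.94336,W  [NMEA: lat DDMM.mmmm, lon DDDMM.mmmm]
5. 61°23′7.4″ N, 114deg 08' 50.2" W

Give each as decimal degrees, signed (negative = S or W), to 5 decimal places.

1. -8.23551, 59.56454
2. -65.18528, -49.76667
3. -60.94188, -176.66992
4. 36.43932, -0.13239
5. 61.38539, -114.14728

Point 1:
  Latitude: degrees = first 2 digits = 8, minutes = 14.13038; 8 + 14.13038/60 = 8.235506
  hemisphere S, so the sign is −
  Longitude: degrees = first 3 digits = 59, minutes = 33.8725; 59 + 33.8725/60 = 59.564542
  E → positive
Point 2:
  Lat: 65° + 11/60 + 7/3600 = 65 + 0.183333 + 0.001944 = 65.185278
  S → negative
  λ: 49° + 46/60 + 0/3600 = 49 + 0.766667 + 0.000000 = 49.766667
  W → negative
Point 3:
  φ: 56.513′ = 0.941883°; total 60.941883
  S ⇒ negate
  Lon: 176 + 40.195/60 = 176.669917
  W → negative
Point 4:
  φ: degrees = first 2 digits = 36, minutes = 26.3594; 36 + 26.3594/60 = 36.439323
  N ⇒ keep positive
  Lon: degrees = first 3 digits = 0, minutes = 7.94336; 0 + 7.94336/60 = 0.132389
  W → negative
Point 5:
  φ: 61 + 23/60 + 7.4/3600 = 61.385389
  N ⇒ keep positive
  λ: 114 + 8/60 + 50.2/3600 = 114.147278
  hemisphere W, so the sign is −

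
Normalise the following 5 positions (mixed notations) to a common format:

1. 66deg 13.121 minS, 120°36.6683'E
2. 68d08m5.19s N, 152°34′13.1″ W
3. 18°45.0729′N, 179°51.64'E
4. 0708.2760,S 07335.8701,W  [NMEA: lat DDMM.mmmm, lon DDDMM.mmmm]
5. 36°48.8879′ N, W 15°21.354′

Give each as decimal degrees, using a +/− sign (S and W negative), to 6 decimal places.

Point 1:
  Latitude: 66 + 13.121/60 = 66.2186833
  S → negative
  λ: 36.6683′ = 0.611138°; total 120.6111383
  E → positive
Point 2:
  Lat: 68° + 8/60 + 5.19/3600 = 68 + 0.133333 + 0.001442 = 68.1347750
  N ⇒ keep positive
  Lon: 152 + 34/60 + 13.1/3600 = 152.5703056
  W → negative
Point 3:
  φ: 18 + 45.0729/60 = 18.7512150
  N ⇒ keep positive
  λ: 179 + 51.64/60 = 179.8606667
  E → positive
Point 4:
  Latitude: degrees = first 2 digits = 7, minutes = 8.276; 7 + 8.276/60 = 7.1379333
  S ⇒ negate
  λ: degrees = first 3 digits = 73, minutes = 35.8701; 73 + 35.8701/60 = 73.5978350
  hemisphere W, so the sign is −
Point 5:
  Latitude: 36 + 48.8879/60 = 36.8147983
  N ⇒ keep positive
  λ: 15 + 21.354/60 = 15.3559000
  W → negative

1. -66.218683, 120.611138
2. 68.134775, -152.570306
3. 18.751215, 179.860667
4. -7.137933, -73.597835
5. 36.814798, -15.355900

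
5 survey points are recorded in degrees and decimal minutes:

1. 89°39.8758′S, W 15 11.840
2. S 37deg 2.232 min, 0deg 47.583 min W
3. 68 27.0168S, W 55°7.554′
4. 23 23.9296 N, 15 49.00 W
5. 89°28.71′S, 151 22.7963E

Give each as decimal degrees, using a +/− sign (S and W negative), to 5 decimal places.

1. -89.66460, -15.19733
2. -37.03720, -0.79305
3. -68.45028, -55.12590
4. 23.39883, -15.81667
5. -89.47850, 151.37994

Point 1:
  φ: 89 + 39.8758/60 = 89.664597
  hemisphere S, so the sign is −
  λ: 11.84′ = 0.197333°; total 15.197333
  W → negative
Point 2:
  Latitude: 2.232′ = 0.037200°; total 37.037200
  S → negative
  Lon: 47.583′ = 0.793050°; total 0.793050
  hemisphere W, so the sign is −
Point 3:
  Latitude: 68 + 27.0168/60 = 68.450280
  S ⇒ negate
  λ: 55 + 7.554/60 = 55.125900
  W → negative
Point 4:
  φ: 23 + 23.9296/60 = 23.398827
  N → positive
  λ: 49′ = 0.816667°; total 15.816667
  W ⇒ negate
Point 5:
  Lat: 89 + 28.71/60 = 89.478500
  S ⇒ negate
  Longitude: 22.7963′ = 0.379938°; total 151.379938
  E ⇒ keep positive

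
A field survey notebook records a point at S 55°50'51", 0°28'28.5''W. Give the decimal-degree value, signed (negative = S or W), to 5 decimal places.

Latitude: 55 + 50/60 + 51/3600 = 55.847500
S → negative
Lon: 0 + 28/60 + 28.5/3600 = 0.474583
hemisphere W, so the sign is −

-55.84750, -0.47458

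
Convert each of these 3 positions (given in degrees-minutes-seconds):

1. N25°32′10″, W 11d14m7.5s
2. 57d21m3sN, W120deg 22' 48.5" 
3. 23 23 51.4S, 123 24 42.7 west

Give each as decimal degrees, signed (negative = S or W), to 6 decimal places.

1. 25.536111, -11.235417
2. 57.350833, -120.380139
3. -23.397611, -123.411861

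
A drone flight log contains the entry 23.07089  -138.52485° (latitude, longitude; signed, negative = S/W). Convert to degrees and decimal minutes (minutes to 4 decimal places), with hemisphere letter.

Lat: fractional part 0.070890 → 4.253400 minutes
Longitude is negative → W; |value| = 138.524850
λ: fractional part 0.524850 → 31.491000 minutes

23° 4.2534′ N, 138° 31.4910′ W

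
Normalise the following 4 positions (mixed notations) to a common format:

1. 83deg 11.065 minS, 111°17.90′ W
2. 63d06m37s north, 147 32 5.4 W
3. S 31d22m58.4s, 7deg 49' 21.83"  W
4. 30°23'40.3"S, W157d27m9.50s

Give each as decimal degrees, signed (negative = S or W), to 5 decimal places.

1. -83.18442, -111.29833
2. 63.11028, -147.53483
3. -31.38289, -7.82273
4. -30.39453, -157.45264

Point 1:
  φ: 83 + 11.065/60 = 83.184417
  S → negative
  Lon: 17.9′ = 0.298333°; total 111.298333
  W → negative
Point 2:
  Latitude: 63 + 6/60 + 37/3600 = 63.110278
  N ⇒ keep positive
  Lon: 147 + 32/60 + 5.4/3600 = 147.534833
  hemisphere W, so the sign is −
Point 3:
  Lat: 31 + 22/60 + 58.4/3600 = 31.382889
  S → negative
  λ: 7 + 49/60 + 21.83/3600 = 7.822731
  hemisphere W, so the sign is −
Point 4:
  Latitude: 23′ + 40.3″ = 23.67167′; 30 + 23.67167/60 = 30.394528
  S ⇒ negate
  Lon: 157° + 27/60 + 9.5/3600 = 157 + 0.450000 + 0.002639 = 157.452639
  W ⇒ negate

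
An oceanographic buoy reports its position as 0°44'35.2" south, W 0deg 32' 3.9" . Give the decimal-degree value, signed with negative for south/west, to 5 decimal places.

Latitude: 0 + 44/60 + 35.2/3600 = 0.743111
S ⇒ negate
Lon: 0° + 32/60 + 3.9/3600 = 0 + 0.533333 + 0.001083 = 0.534417
W → negative

-0.74311, -0.53442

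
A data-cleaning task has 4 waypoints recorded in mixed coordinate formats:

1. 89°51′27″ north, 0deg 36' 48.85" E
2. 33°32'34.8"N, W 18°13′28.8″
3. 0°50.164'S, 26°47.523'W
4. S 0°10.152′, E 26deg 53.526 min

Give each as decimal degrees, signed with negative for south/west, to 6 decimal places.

1. 89.857500, 0.613569
2. 33.543000, -18.224667
3. -0.836067, -26.792050
4. -0.169200, 26.892100

Point 1:
  Latitude: 89° + 51/60 + 27/3600 = 89 + 0.850000 + 0.007500 = 89.8575000
  N → positive
  Longitude: 0° + 36/60 + 48.85/3600 = 0 + 0.600000 + 0.013569 = 0.6135694
  E ⇒ keep positive
Point 2:
  Lat: 33 + 32/60 + 34.8/3600 = 33.5430000
  N → positive
  Lon: 18° + 13/60 + 28.8/3600 = 18 + 0.216667 + 0.008000 = 18.2246667
  hemisphere W, so the sign is −
Point 3:
  Lat: 50.164′ = 0.836067°; total 0.8360667
  S ⇒ negate
  Longitude: 26 + 47.523/60 = 26.7920500
  W ⇒ negate
Point 4:
  Lat: 10.152′ = 0.169200°; total 0.1692000
  S ⇒ negate
  Lon: 26 + 53.526/60 = 26.8921000
  E ⇒ keep positive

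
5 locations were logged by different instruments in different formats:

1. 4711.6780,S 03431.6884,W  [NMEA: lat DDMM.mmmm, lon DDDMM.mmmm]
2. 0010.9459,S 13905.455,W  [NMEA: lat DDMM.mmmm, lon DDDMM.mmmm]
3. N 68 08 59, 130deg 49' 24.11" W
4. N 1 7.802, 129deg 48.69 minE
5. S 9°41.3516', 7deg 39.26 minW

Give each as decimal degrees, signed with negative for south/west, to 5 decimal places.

Point 1:
  Lat: split at 2 digits → 47° and 11.678′; 47 + 11.678/60 = 47.194633
  S ⇒ negate
  Lon: degrees = first 3 digits = 34, minutes = 31.6884; 34 + 31.6884/60 = 34.528140
  W → negative
Point 2:
  Lat: degrees = first 2 digits = 0, minutes = 10.9459; 0 + 10.9459/60 = 0.182432
  S ⇒ negate
  Lon: degrees = first 3 digits = 139, minutes = 5.455; 139 + 5.455/60 = 139.090917
  W ⇒ negate
Point 3:
  Latitude: 68 + 8/60 + 59/3600 = 68.149722
  N → positive
  λ: 49′ + 24.11″ = 49.40183′; 130 + 49.40183/60 = 130.823364
  W ⇒ negate
Point 4:
  Latitude: 7.802′ = 0.130033°; total 1.130033
  N → positive
  Lon: 48.69′ = 0.811500°; total 129.811500
  E ⇒ keep positive
Point 5:
  Latitude: 9 + 41.3516/60 = 9.689193
  S → negative
  Lon: 7 + 39.26/60 = 7.654333
  W → negative

1. -47.19463, -34.52814
2. -0.18243, -139.09092
3. 68.14972, -130.82336
4. 1.13003, 129.81150
5. -9.68919, -7.65433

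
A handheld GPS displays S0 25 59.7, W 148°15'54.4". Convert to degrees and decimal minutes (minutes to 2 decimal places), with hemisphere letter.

φ: seconds/60 = 0.99500; minutes = 25 + 0.99500 = 25.9950
Longitude: seconds/60 = 0.90667; minutes = 15 + 0.90667 = 15.9067

0° 26.00′ S, 148° 15.91′ W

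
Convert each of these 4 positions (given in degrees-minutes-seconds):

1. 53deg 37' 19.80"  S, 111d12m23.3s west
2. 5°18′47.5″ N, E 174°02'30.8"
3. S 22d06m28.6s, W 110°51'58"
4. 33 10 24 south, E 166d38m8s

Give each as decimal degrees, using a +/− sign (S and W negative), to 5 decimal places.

Point 1:
  φ: 53° + 37/60 + 19.8/3600 = 53 + 0.616667 + 0.005500 = 53.622167
  S ⇒ negate
  Longitude: 111° + 12/60 + 23.3/3600 = 111 + 0.200000 + 0.006472 = 111.206472
  W ⇒ negate
Point 2:
  Lat: 18′ + 47.5″ = 18.79167′; 5 + 18.79167/60 = 5.313194
  N → positive
  Lon: 2′ + 30.8″ = 2.51333′; 174 + 2.51333/60 = 174.041889
  E → positive
Point 3:
  Lat: 22° + 6/60 + 28.6/3600 = 22 + 0.100000 + 0.007944 = 22.107944
  hemisphere S, so the sign is −
  Lon: 110 + 51/60 + 58/3600 = 110.866111
  hemisphere W, so the sign is −
Point 4:
  Lat: 33° + 10/60 + 24/3600 = 33 + 0.166667 + 0.006667 = 33.173333
  S → negative
  λ: 38′ + 8″ = 38.13333′; 166 + 38.13333/60 = 166.635556
  E → positive

1. -53.62217, -111.20647
2. 5.31319, 174.04189
3. -22.10794, -110.86611
4. -33.17333, 166.63556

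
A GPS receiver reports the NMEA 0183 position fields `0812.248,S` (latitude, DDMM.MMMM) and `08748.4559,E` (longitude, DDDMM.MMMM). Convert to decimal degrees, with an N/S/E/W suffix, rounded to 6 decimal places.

Lat: degrees = first 2 digits = 8, minutes = 12.248; 8 + 12.248/60 = 8.2041333
Longitude: split at 3 digits → 087° and 48.4559′; 87 + 48.4559/60 = 87.8075983

8.204133° S, 87.807598° E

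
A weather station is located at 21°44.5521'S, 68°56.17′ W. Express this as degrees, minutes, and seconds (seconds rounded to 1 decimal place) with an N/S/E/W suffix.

21°44′33.1″ S, 68°56′10.2″ W

Latitude: fractional minutes 0.55210 × 60 = 33.126″
Lon: 56.17000′ → 56′ and 0.17000 × 60 = 10.200″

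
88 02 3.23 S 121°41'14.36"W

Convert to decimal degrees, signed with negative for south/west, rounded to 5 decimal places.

-88.03423, -121.68732

Latitude: 88 + 2/60 + 3.23/3600 = 88.034231
hemisphere S, so the sign is −
Longitude: 41′ + 14.36″ = 41.23933′; 121 + 41.23933/60 = 121.687322
W ⇒ negate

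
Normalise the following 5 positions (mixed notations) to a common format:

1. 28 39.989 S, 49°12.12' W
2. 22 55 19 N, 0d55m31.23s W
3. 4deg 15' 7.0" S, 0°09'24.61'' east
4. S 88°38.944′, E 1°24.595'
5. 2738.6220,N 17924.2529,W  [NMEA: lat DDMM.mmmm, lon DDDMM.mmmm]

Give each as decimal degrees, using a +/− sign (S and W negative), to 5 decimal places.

1. -28.66648, -49.20200
2. 22.92194, -0.92534
3. -4.25194, 0.15684
4. -88.64907, 1.40992
5. 27.64370, -179.40422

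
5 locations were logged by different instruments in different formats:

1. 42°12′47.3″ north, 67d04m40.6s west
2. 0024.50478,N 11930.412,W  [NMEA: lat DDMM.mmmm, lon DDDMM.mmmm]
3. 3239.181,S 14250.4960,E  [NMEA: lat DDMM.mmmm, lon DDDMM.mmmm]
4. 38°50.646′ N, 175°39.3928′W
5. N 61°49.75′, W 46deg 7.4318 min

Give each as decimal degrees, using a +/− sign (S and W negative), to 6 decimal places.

Point 1:
  φ: 42° + 12/60 + 47.3/3600 = 42 + 0.200000 + 0.013139 = 42.2131389
  N ⇒ keep positive
  Lon: 67° + 4/60 + 40.6/3600 = 67 + 0.066667 + 0.011278 = 67.0779444
  hemisphere W, so the sign is −
Point 2:
  φ: split at 2 digits → 00° and 24.50478′; 0 + 24.50478/60 = 0.4084130
  N → positive
  Lon: split at 3 digits → 119° and 30.412′; 119 + 30.412/60 = 119.5068667
  hemisphere W, so the sign is −
Point 3:
  Lat: split at 2 digits → 32° and 39.181′; 32 + 39.181/60 = 32.6530167
  hemisphere S, so the sign is −
  Longitude: split at 3 digits → 142° and 50.496′; 142 + 50.496/60 = 142.8416000
  E ⇒ keep positive
Point 4:
  Latitude: 50.646′ = 0.844100°; total 38.8441000
  N ⇒ keep positive
  λ: 39.3928′ = 0.656547°; total 175.6565467
  hemisphere W, so the sign is −
Point 5:
  Latitude: 61 + 49.75/60 = 61.8291667
  N → positive
  Longitude: 46 + 7.4318/60 = 46.1238633
  W → negative

1. 42.213139, -67.077944
2. 0.408413, -119.506867
3. -32.653017, 142.841600
4. 38.844100, -175.656547
5. 61.829167, -46.123863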